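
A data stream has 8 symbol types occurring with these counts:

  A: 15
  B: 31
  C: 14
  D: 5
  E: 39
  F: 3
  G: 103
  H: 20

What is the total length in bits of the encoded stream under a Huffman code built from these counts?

Greedily combine the two least-frequent nodes:
combine F(3), D(5) → 8
combine 8, C(14) → 22
combine A(15), H(20) → 35
combine 22, B(31) → 53
combine 35, E(39) → 74
combine 53, 74 → 127
combine G(103), 127 → 230
The encoded length is the sum of every internal node's weight: 8 + 22 + 35 + 53 + 74 + 127 + 230 = 549 bits.

549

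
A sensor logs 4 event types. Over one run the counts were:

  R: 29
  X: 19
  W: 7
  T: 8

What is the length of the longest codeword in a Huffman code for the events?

Merge the two lowest-weight nodes at each step:
W(7) + T(8) → 15
15 + X(19) → 34
R(29) + 34 → 63
Maximum depth reached is 3.

3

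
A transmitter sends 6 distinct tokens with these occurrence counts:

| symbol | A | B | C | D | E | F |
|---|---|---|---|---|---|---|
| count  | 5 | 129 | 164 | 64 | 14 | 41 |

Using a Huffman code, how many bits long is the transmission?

Build the Huffman tree bottom-up:
merge A(5) and E(14): 19
merge 19 and F(41): 60
merge 60 and D(64): 124
merge 124 and B(129): 253
merge C(164) and 253: 417
Total encoded bits = sum of merged weights = 19 + 60 + 124 + 253 + 417 = 873.

873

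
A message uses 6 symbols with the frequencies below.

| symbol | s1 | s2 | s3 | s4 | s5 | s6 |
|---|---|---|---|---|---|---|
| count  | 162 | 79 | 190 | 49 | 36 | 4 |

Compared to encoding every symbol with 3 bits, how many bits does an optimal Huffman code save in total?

413

Fixed-length: 3 bits × 520 symbols = 1560 bits.
Huffman merges:
s6(4) + s5(36) → 40
40 + s4(49) → 89
s2(79) + 89 → 168
s1(162) + 168 → 330
s3(190) + 330 → 520
Huffman total = 40 + 89 + 168 + 330 + 520 = 1147 bits.
Saving = 1560 − 1147 = 413 bits.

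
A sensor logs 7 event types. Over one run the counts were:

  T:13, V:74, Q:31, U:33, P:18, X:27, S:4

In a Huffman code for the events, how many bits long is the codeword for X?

3

Huffman merges, smallest pair first:
combine S(4), T(13) → 17
combine 17, P(18) → 35
combine X(27), Q(31) → 58
combine U(33), 35 → 68
combine 58, 68 → 126
combine V(74), 126 → 200
The subtree containing X is merged 3 times, so code length = 3.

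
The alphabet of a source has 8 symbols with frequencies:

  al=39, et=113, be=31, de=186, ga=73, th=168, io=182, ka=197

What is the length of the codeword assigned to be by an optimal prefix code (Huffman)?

5

Build the tree from the bottom:
be(31) + al(39) → 70
70 + ga(73) → 143
et(113) + 143 → 256
th(168) + io(182) → 350
de(186) + ka(197) → 383
256 + 350 → 606
383 + 606 → 989
be sits 5 levels below the root, so its codeword is 5 bits.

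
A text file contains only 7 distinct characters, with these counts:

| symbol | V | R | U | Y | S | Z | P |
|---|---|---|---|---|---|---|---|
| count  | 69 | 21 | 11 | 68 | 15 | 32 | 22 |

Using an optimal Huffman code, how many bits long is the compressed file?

Greedily combine the two least-frequent nodes:
combine U(11), S(15) → 26
combine R(21), P(22) → 43
combine 26, Z(32) → 58
combine 43, 58 → 101
combine Y(68), V(69) → 137
combine 101, 137 → 238
Each symbol's bit-cost is frequency × depth; summing gives 603 bits (equivalently 26 + 43 + 58 + 101 + 137 + 238).

603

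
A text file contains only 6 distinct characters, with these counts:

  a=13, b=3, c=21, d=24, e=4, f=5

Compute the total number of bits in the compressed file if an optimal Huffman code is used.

Build the Huffman tree bottom-up:
combine b(3), e(4) → 7
combine f(5), 7 → 12
combine 12, a(13) → 25
combine c(21), d(24) → 45
combine 25, 45 → 70
Each symbol's bit-cost is frequency × depth; summing gives 159 bits (equivalently 7 + 12 + 25 + 45 + 70).

159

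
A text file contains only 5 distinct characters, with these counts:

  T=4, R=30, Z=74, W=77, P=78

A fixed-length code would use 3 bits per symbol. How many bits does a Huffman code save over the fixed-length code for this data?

229

Fixed-length: 3 bits × 263 symbols = 789 bits.
Huffman merges:
T(4) + R(30) → 34
34 + Z(74) → 108
W(77) + P(78) → 155
108 + 155 → 263
Huffman total = 34 + 108 + 155 + 263 = 560 bits.
Saving = 789 − 560 = 229 bits.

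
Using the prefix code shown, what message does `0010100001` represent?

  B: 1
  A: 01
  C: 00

CBACCB

Read left to right; each codeword is recognised as soon as it completes (prefix code):
  00→C | 1→B | 01→A | 00→C | 00→C | 1→B
Decoded message: CBACCB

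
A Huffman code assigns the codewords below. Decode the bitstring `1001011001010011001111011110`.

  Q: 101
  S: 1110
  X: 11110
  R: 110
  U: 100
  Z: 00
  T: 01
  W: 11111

UQUQZRTSX

Read left to right; each codeword is recognised as soon as it completes (prefix code):
  100→U | 101→Q | 100→U | 101→Q | 00→Z | 110→R | 01→T | 1110→S | 11110→X
Decoded message: UQUQZRTSX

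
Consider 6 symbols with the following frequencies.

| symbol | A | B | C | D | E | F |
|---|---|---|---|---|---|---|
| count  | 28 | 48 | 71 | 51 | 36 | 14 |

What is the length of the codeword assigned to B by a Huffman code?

Repeatedly merge the two smallest:
merge F(14) and A(28): 42
merge E(36) and 42: 78
merge B(48) and D(51): 99
merge C(71) and 78: 149
merge 99 and 149: 248
The subtree containing B is merged 2 times, so code length = 2.

2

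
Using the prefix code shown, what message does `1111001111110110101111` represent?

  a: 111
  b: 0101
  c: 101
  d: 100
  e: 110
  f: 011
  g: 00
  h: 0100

Read left to right; each codeword is recognised as soon as it completes (prefix code):
  111→a | 100→d | 111→a | 111→a | 011→f | 0101→b | 111→a
Decoded message: adaafba

adaafba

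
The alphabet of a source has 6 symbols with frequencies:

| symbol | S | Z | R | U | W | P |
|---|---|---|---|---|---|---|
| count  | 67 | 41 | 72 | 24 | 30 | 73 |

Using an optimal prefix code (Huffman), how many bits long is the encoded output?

Greedily combine the two least-frequent nodes:
U(24) + W(30) → 54
Z(41) + 54 → 95
S(67) + R(72) → 139
P(73) + 95 → 168
139 + 168 → 307
The encoded length is the sum of every internal node's weight: 54 + 95 + 139 + 168 + 307 = 763 bits.

763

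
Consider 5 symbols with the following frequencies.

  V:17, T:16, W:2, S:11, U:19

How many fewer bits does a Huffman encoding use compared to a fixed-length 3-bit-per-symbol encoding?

Fixed-length: 3 bits × 65 symbols = 195 bits.
Huffman merges:
merge W(2) and S(11): 13
merge 13 and T(16): 29
merge V(17) and U(19): 36
merge 29 and 36: 65
Huffman total = 13 + 29 + 36 + 65 = 143 bits.
Saving = 195 − 143 = 52 bits.

52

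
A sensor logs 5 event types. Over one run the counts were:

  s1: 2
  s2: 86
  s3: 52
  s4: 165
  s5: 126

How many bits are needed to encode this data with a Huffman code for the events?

Merge the two smallest weights repeatedly:
combine s1(2), s3(52) → 54
combine 54, s2(86) → 140
combine s5(126), 140 → 266
combine s4(165), 266 → 431
Each symbol's bit-cost is frequency × depth; summing gives 891 bits (equivalently 54 + 140 + 266 + 431).

891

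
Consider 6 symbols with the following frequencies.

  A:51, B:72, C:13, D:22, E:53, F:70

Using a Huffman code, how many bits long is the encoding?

Build the Huffman tree bottom-up:
combine C(13), D(22) → 35
combine 35, A(51) → 86
combine E(53), F(70) → 123
combine B(72), 86 → 158
combine 123, 158 → 281
The encoded length is the sum of every internal node's weight: 35 + 86 + 123 + 158 + 281 = 683 bits.

683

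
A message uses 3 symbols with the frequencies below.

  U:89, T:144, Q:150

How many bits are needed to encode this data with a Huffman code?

616

Greedily combine the two least-frequent nodes:
combine U(89), T(144) → 233
combine Q(150), 233 → 383
The encoded length is the sum of every internal node's weight: 233 + 383 = 616 bits.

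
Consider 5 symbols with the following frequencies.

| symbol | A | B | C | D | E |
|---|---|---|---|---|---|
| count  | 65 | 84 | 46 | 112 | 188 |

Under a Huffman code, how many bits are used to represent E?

2

Repeatedly merge the two smallest:
combine C(46), A(65) → 111
combine B(84), 111 → 195
combine D(112), E(188) → 300
combine 195, 300 → 495
E's leaf is at depth 2, giving a 2-bit codeword.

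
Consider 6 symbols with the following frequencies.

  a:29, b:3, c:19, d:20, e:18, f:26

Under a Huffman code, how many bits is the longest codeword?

Merge the two lowest-weight nodes at each step:
merge b(3) and e(18): 21
merge c(19) and d(20): 39
merge 21 and f(26): 47
merge a(29) and 39: 68
merge 47 and 68: 115
Maximum depth reached is 3.

3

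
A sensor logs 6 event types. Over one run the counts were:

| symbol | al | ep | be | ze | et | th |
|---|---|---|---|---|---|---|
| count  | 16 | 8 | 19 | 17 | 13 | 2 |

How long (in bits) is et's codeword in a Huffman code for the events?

3

Repeatedly merge the two smallest:
th(2) + ep(8) → 10
10 + et(13) → 23
al(16) + ze(17) → 33
be(19) + 23 → 42
33 + 42 → 75
The subtree containing et is merged 3 times, so code length = 3.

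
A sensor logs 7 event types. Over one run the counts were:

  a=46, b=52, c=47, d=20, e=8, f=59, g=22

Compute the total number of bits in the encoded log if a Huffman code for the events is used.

Merge the two smallest weights repeatedly:
e(8) + d(20) → 28
g(22) + 28 → 50
a(46) + c(47) → 93
50 + b(52) → 102
f(59) + 93 → 152
102 + 152 → 254
The encoded length is the sum of every internal node's weight: 28 + 50 + 93 + 102 + 152 + 254 = 679 bits.

679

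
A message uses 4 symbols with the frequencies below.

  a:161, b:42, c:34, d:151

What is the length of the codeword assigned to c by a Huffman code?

Huffman merges, smallest pair first:
combine c(34), b(42) → 76
combine 76, d(151) → 227
combine a(161), 227 → 388
c's leaf is at depth 3, giving a 3-bit codeword.

3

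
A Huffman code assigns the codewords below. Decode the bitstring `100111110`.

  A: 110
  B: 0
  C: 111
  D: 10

DBCA

Read left to right; each codeword is recognised as soon as it completes (prefix code):
  10→D | 0→B | 111→C | 110→A
Decoded message: DBCA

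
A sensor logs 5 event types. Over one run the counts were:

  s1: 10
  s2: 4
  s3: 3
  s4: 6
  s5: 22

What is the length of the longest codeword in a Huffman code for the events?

Merge the two lowest-weight nodes at each step:
combine s3(3), s2(4) → 7
combine s4(6), 7 → 13
combine s1(10), 13 → 23
combine s5(22), 23 → 45
Maximum depth reached is 4.

4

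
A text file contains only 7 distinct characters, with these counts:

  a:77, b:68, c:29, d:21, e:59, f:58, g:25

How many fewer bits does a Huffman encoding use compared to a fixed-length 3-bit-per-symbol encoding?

99

Fixed-length: 3 bits × 337 symbols = 1011 bits.
Huffman merges:
d(21) + g(25) → 46
c(29) + 46 → 75
f(58) + e(59) → 117
b(68) + 75 → 143
a(77) + 117 → 194
143 + 194 → 337
Huffman total = 46 + 75 + 117 + 143 + 194 + 337 = 912 bits.
Saving = 1011 − 912 = 99 bits.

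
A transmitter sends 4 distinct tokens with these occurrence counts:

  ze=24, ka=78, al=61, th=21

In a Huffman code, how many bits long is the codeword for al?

Repeatedly merge the two smallest:
th(21) + ze(24) → 45
45 + al(61) → 106
ka(78) + 106 → 184
al's leaf is at depth 2, giving a 2-bit codeword.

2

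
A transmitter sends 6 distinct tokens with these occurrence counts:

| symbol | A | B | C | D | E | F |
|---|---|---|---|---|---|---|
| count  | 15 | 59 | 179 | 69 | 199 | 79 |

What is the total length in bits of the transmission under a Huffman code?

Merge the two smallest weights repeatedly:
combine A(15), B(59) → 74
combine D(69), 74 → 143
combine F(79), 143 → 222
combine C(179), E(199) → 378
combine 222, 378 → 600
The encoded length is the sum of every internal node's weight: 74 + 143 + 222 + 378 + 600 = 1417 bits.

1417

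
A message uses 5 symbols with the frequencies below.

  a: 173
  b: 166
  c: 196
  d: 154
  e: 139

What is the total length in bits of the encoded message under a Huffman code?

Build the Huffman tree bottom-up:
combine e(139), d(154) → 293
combine b(166), a(173) → 339
combine c(196), 293 → 489
combine 339, 489 → 828
Each symbol's bit-cost is frequency × depth; summing gives 1949 bits (equivalently 293 + 339 + 489 + 828).

1949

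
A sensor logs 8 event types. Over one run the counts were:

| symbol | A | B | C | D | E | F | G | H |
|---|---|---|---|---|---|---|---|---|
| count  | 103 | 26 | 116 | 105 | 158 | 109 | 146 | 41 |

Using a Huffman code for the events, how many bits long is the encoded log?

Merge the two smallest weights repeatedly:
B(26) + H(41) → 67
67 + A(103) → 170
D(105) + F(109) → 214
C(116) + G(146) → 262
E(158) + 170 → 328
214 + 262 → 476
328 + 476 → 804
Each symbol's bit-cost is frequency × depth; summing gives 2321 bits (equivalently 67 + 170 + 214 + 262 + 328 + 476 + 804).

2321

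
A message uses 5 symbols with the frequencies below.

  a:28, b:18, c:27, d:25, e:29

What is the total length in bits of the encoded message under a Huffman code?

297

Merge the two smallest weights repeatedly:
combine b(18), d(25) → 43
combine c(27), a(28) → 55
combine e(29), 43 → 72
combine 55, 72 → 127
The encoded length is the sum of every internal node's weight: 43 + 55 + 72 + 127 = 297 bits.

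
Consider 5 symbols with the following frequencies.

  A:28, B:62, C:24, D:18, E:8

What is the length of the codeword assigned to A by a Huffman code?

2

Build the tree from the bottom:
merge E(8) and D(18): 26
merge C(24) and 26: 50
merge A(28) and 50: 78
merge B(62) and 78: 140
The subtree containing A is merged 2 times, so code length = 2.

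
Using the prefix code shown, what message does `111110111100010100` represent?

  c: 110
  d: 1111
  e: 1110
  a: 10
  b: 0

dadbbbaab

Read left to right; each codeword is recognised as soon as it completes (prefix code):
  1111→d | 10→a | 1111→d | 0→b | 0→b | 0→b | 10→a | 10→a | 0→b
Decoded message: dadbbbaab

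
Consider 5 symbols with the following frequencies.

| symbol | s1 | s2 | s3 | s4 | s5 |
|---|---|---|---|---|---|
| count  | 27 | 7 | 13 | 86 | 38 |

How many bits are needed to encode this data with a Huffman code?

323

Merge the two smallest weights repeatedly:
combine s2(7), s3(13) → 20
combine 20, s1(27) → 47
combine s5(38), 47 → 85
combine 85, s4(86) → 171
Total encoded bits = sum of merged weights = 20 + 47 + 85 + 171 = 323.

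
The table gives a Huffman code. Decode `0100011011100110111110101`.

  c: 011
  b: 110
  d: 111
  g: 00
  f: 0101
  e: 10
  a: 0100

Read left to right; each codeword is recognised as soon as it completes (prefix code):
  0100→a | 011→c | 011→c | 10→e | 011→c | 011→c | 111→d | 0101→f
Decoded message: acceccdf

acceccdf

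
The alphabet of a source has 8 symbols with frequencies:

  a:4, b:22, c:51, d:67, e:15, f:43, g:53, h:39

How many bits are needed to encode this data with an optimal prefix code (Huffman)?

Build the Huffman tree bottom-up:
merge a(4) and e(15): 19
merge 19 and b(22): 41
merge h(39) and 41: 80
merge f(43) and c(51): 94
merge g(53) and d(67): 120
merge 80 and 94: 174
merge 120 and 174: 294
The encoded length is the sum of every internal node's weight: 19 + 41 + 80 + 94 + 120 + 174 + 294 = 822 bits.

822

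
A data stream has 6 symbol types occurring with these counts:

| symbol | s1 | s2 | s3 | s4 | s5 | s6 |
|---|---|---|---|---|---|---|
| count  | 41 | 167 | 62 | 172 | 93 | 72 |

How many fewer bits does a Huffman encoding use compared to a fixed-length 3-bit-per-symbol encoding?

Fixed-length: 3 bits × 607 symbols = 1821 bits.
Huffman merges:
s1(41) + s3(62) → 103
s6(72) + s5(93) → 165
103 + 165 → 268
s2(167) + s4(172) → 339
268 + 339 → 607
Huffman total = 103 + 165 + 268 + 339 + 607 = 1482 bits.
Saving = 1821 − 1482 = 339 bits.

339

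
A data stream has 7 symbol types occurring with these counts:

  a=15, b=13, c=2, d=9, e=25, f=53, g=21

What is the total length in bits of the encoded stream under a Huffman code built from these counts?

343

Greedily combine the two least-frequent nodes:
c(2) + d(9) → 11
11 + b(13) → 24
a(15) + g(21) → 36
24 + e(25) → 49
36 + 49 → 85
f(53) + 85 → 138
The encoded length is the sum of every internal node's weight: 11 + 24 + 36 + 49 + 85 + 138 = 343 bits.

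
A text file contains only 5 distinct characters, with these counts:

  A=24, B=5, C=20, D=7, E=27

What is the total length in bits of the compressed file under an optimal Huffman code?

178

Greedily combine the two least-frequent nodes:
combine B(5), D(7) → 12
combine 12, C(20) → 32
combine A(24), E(27) → 51
combine 32, 51 → 83
Each symbol's bit-cost is frequency × depth; summing gives 178 bits (equivalently 12 + 32 + 51 + 83).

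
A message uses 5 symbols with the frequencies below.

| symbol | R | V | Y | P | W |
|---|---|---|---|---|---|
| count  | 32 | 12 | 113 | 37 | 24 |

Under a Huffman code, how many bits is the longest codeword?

4

Merge the two lowest-weight nodes at each step:
combine V(12), W(24) → 36
combine R(32), 36 → 68
combine P(37), 68 → 105
combine 105, Y(113) → 218
Maximum depth reached is 4.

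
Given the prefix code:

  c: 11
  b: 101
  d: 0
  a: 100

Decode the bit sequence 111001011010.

Read left to right; each codeword is recognised as soon as it completes (prefix code):
  11→c | 100→a | 101→b | 101→b | 0→d
Decoded message: cabbd

cabbd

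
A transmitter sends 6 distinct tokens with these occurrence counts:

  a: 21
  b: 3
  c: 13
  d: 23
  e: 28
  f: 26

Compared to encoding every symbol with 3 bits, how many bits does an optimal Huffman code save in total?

61

Fixed-length: 3 bits × 114 symbols = 342 bits.
Huffman merges:
merge b(3) and c(13): 16
merge 16 and a(21): 37
merge d(23) and f(26): 49
merge e(28) and 37: 65
merge 49 and 65: 114
Huffman total = 16 + 37 + 49 + 65 + 114 = 281 bits.
Saving = 342 − 281 = 61 bits.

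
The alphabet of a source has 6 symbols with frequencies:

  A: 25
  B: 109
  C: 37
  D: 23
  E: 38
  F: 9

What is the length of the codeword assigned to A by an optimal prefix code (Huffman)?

Build the tree from the bottom:
merge F(9) and D(23): 32
merge A(25) and 32: 57
merge C(37) and E(38): 75
merge 57 and 75: 132
merge B(109) and 132: 241
A sits 3 levels below the root, so its codeword is 3 bits.

3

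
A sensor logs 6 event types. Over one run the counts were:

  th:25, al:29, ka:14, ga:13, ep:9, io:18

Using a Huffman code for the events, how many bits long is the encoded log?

Greedily combine the two least-frequent nodes:
ep(9) + ga(13) → 22
ka(14) + io(18) → 32
22 + th(25) → 47
al(29) + 32 → 61
47 + 61 → 108
Total encoded bits = sum of merged weights = 22 + 32 + 47 + 61 + 108 = 270.

270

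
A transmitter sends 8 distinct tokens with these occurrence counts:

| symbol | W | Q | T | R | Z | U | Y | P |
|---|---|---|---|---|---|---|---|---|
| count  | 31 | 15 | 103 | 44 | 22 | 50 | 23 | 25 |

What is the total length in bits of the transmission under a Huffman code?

871

Build the Huffman tree bottom-up:
merge Q(15) and Z(22): 37
merge Y(23) and P(25): 48
merge W(31) and 37: 68
merge R(44) and 48: 92
merge U(50) and 68: 118
merge 92 and T(103): 195
merge 118 and 195: 313
The encoded length is the sum of every internal node's weight: 37 + 48 + 68 + 92 + 118 + 195 + 313 = 871 bits.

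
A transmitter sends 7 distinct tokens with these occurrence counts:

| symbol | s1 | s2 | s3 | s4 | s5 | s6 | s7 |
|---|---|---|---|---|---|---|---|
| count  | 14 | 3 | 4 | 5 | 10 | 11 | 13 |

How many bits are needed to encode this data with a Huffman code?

160

Build the Huffman tree bottom-up:
merge s2(3) and s3(4): 7
merge s4(5) and 7: 12
merge s5(10) and s6(11): 21
merge 12 and s7(13): 25
merge s1(14) and 21: 35
merge 25 and 35: 60
Each symbol's bit-cost is frequency × depth; summing gives 160 bits (equivalently 7 + 12 + 21 + 25 + 35 + 60).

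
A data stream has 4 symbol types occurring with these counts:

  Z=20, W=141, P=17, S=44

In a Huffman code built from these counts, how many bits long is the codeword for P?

3

Build the tree from the bottom:
P(17) + Z(20) → 37
37 + S(44) → 81
81 + W(141) → 222
The subtree containing P is merged 3 times, so code length = 3.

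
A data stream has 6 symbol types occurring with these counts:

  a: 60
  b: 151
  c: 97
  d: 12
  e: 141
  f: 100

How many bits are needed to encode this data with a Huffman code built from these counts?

Merge the two smallest weights repeatedly:
merge d(12) and a(60): 72
merge 72 and c(97): 169
merge f(100) and e(141): 241
merge b(151) and 169: 320
merge 241 and 320: 561
Total encoded bits = sum of merged weights = 72 + 169 + 241 + 320 + 561 = 1363.

1363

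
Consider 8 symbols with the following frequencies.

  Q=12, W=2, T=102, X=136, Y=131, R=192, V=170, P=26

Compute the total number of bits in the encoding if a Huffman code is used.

Build the Huffman tree bottom-up:
combine W(2), Q(12) → 14
combine 14, P(26) → 40
combine 40, T(102) → 142
combine Y(131), X(136) → 267
combine 142, V(170) → 312
combine R(192), 267 → 459
combine 312, 459 → 771
The encoded length is the sum of every internal node's weight: 14 + 40 + 142 + 267 + 312 + 459 + 771 = 2005 bits.

2005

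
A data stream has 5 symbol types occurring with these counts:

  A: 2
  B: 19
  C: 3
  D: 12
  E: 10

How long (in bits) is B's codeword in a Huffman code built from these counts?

1

Huffman merges, smallest pair first:
A(2) + C(3) → 5
5 + E(10) → 15
D(12) + 15 → 27
B(19) + 27 → 46
B sits one level below the root: a 1-bit codeword.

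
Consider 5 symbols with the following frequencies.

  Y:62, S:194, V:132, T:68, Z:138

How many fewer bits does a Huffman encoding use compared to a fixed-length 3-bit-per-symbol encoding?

464

Fixed-length: 3 bits × 594 symbols = 1782 bits.
Huffman merges:
combine Y(62), T(68) → 130
combine 130, V(132) → 262
combine Z(138), S(194) → 332
combine 262, 332 → 594
Huffman total = 130 + 262 + 332 + 594 = 1318 bits.
Saving = 1782 − 1318 = 464 bits.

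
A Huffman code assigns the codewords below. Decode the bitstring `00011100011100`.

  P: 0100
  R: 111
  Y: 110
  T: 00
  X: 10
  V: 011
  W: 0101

TVXTRT

Read left to right; each codeword is recognised as soon as it completes (prefix code):
  00→T | 011→V | 10→X | 00→T | 111→R | 00→T
Decoded message: TVXTRT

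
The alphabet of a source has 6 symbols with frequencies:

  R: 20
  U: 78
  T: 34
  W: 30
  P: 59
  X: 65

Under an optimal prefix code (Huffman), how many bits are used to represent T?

Build the tree from the bottom:
merge R(20) and W(30): 50
merge T(34) and 50: 84
merge P(59) and X(65): 124
merge U(78) and 84: 162
merge 124 and 162: 286
T sits 3 levels below the root, so its codeword is 3 bits.

3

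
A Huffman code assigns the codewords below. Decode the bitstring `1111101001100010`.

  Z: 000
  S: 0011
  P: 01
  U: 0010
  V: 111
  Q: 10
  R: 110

Read left to right; each codeword is recognised as soon as it completes (prefix code):
  111→V | 110→R | 10→Q | 01→P | 10→Q | 0010→U
Decoded message: VRQPQU

VRQPQU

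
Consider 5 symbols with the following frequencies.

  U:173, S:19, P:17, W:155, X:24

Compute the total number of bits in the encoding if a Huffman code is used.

699

Build the Huffman tree bottom-up:
P(17) + S(19) → 36
X(24) + 36 → 60
60 + W(155) → 215
U(173) + 215 → 388
Each symbol's bit-cost is frequency × depth; summing gives 699 bits (equivalently 36 + 60 + 215 + 388).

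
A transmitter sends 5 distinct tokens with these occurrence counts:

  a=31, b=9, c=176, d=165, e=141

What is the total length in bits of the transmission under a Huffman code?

1084

Merge the two smallest weights repeatedly:
combine b(9), a(31) → 40
combine 40, e(141) → 181
combine d(165), c(176) → 341
combine 181, 341 → 522
Each symbol's bit-cost is frequency × depth; summing gives 1084 bits (equivalently 40 + 181 + 341 + 522).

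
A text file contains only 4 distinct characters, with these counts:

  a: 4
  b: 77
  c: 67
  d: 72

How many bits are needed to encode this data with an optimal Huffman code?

434

Merge the two smallest weights repeatedly:
merge a(4) and c(67): 71
merge 71 and d(72): 143
merge b(77) and 143: 220
The encoded length is the sum of every internal node's weight: 71 + 143 + 220 = 434 bits.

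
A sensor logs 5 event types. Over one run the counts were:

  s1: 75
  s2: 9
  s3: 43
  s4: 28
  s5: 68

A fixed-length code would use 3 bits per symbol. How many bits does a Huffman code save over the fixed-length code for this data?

186

Fixed-length: 3 bits × 223 symbols = 669 bits.
Huffman merges:
combine s2(9), s4(28) → 37
combine 37, s3(43) → 80
combine s5(68), s1(75) → 143
combine 80, 143 → 223
Huffman total = 37 + 80 + 143 + 223 = 483 bits.
Saving = 669 − 483 = 186 bits.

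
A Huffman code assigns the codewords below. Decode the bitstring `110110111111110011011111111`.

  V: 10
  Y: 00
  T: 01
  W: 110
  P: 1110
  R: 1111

WWRRYWRR

Read left to right; each codeword is recognised as soon as it completes (prefix code):
  110→W | 110→W | 1111→R | 1111→R | 00→Y | 110→W | 1111→R | 1111→R
Decoded message: WWRRYWRR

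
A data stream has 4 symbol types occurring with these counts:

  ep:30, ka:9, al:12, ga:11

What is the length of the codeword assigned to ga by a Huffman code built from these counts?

3

Repeatedly merge the two smallest:
combine ka(9), ga(11) → 20
combine al(12), 20 → 32
combine ep(30), 32 → 62
The subtree containing ga is merged 3 times, so code length = 3.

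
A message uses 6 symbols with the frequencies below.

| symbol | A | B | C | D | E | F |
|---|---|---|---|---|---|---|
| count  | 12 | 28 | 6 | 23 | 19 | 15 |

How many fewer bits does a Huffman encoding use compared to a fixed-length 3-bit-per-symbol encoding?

Fixed-length: 3 bits × 103 symbols = 309 bits.
Huffman merges:
C(6) + A(12) → 18
F(15) + 18 → 33
E(19) + D(23) → 42
B(28) + 33 → 61
42 + 61 → 103
Huffman total = 18 + 33 + 42 + 61 + 103 = 257 bits.
Saving = 309 − 257 = 52 bits.

52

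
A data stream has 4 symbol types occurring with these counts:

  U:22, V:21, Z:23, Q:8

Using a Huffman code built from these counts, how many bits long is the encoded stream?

148

Build the Huffman tree bottom-up:
Q(8) + V(21) → 29
U(22) + Z(23) → 45
29 + 45 → 74
Each symbol's bit-cost is frequency × depth; summing gives 148 bits (equivalently 29 + 45 + 74).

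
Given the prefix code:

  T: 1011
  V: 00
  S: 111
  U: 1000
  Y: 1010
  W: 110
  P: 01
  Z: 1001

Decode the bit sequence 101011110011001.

YSZZ

Read left to right; each codeword is recognised as soon as it completes (prefix code):
  1010→Y | 111→S | 1001→Z | 1001→Z
Decoded message: YSZZ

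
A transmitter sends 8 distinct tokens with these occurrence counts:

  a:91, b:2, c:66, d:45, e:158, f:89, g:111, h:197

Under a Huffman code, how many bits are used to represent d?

5

Huffman merges, smallest pair first:
combine b(2), d(45) → 47
combine 47, c(66) → 113
combine f(89), a(91) → 180
combine g(111), 113 → 224
combine e(158), 180 → 338
combine h(197), 224 → 421
combine 338, 421 → 759
d sits 5 levels below the root, so its codeword is 5 bits.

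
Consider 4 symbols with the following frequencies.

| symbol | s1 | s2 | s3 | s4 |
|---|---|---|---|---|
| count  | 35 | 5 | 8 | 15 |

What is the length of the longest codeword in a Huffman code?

Merge the two lowest-weight nodes at each step:
merge s2(5) and s3(8): 13
merge 13 and s4(15): 28
merge 28 and s1(35): 63
The first pair merged (s2, s3) ends up deepest, at depth 3.

3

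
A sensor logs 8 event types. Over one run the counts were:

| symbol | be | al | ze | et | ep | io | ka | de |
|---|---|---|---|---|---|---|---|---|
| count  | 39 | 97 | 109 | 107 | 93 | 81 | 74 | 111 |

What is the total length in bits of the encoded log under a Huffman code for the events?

Merge the two smallest weights repeatedly:
be(39) + ka(74) → 113
io(81) + ep(93) → 174
al(97) + et(107) → 204
ze(109) + de(111) → 220
113 + 174 → 287
204 + 220 → 424
287 + 424 → 711
The encoded length is the sum of every internal node's weight: 113 + 174 + 204 + 220 + 287 + 424 + 711 = 2133 bits.

2133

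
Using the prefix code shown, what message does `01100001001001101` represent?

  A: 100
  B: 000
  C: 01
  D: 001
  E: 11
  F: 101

Read left to right; each codeword is recognised as soon as it completes (prefix code):
  01→C | 100→A | 001→D | 001→D | 001→D | 101→F
Decoded message: CADDDF

CADDDF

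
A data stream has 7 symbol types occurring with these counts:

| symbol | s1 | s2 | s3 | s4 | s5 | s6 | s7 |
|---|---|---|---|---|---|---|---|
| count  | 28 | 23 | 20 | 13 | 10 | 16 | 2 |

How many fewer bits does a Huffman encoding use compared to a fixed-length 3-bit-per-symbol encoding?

39

Fixed-length: 3 bits × 112 symbols = 336 bits.
Huffman merges:
s7(2) + s5(10) → 12
12 + s4(13) → 25
s6(16) + s3(20) → 36
s2(23) + 25 → 48
s1(28) + 36 → 64
48 + 64 → 112
Huffman total = 12 + 25 + 36 + 48 + 64 + 112 = 297 bits.
Saving = 336 − 297 = 39 bits.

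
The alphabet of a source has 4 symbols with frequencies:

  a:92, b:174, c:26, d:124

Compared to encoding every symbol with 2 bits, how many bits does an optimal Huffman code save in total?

56

Fixed-length: 2 bits × 416 symbols = 832 bits.
Huffman merges:
merge c(26) and a(92): 118
merge 118 and d(124): 242
merge b(174) and 242: 416
Huffman total = 118 + 242 + 416 = 776 bits.
Saving = 832 − 776 = 56 bits.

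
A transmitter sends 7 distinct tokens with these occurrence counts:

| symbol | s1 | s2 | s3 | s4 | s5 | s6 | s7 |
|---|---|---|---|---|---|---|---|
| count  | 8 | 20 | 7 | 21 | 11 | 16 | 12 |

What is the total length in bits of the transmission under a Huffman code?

Merge the two smallest weights repeatedly:
merge s3(7) and s1(8): 15
merge s5(11) and s7(12): 23
merge 15 and s6(16): 31
merge s2(20) and s4(21): 41
merge 23 and 31: 54
merge 41 and 54: 95
The encoded length is the sum of every internal node's weight: 15 + 23 + 31 + 41 + 54 + 95 = 259 bits.

259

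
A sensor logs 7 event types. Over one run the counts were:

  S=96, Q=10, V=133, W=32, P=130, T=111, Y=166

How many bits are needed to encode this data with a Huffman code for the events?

Build the Huffman tree bottom-up:
merge Q(10) and W(32): 42
merge 42 and S(96): 138
merge T(111) and P(130): 241
merge V(133) and 138: 271
merge Y(166) and 241: 407
merge 271 and 407: 678
The encoded length is the sum of every internal node's weight: 42 + 138 + 241 + 271 + 407 + 678 = 1777 bits.

1777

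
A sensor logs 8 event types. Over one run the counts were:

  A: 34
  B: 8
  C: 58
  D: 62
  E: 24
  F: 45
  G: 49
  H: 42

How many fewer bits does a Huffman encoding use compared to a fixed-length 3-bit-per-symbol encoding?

30

Fixed-length: 3 bits × 322 symbols = 966 bits.
Huffman merges:
combine B(8), E(24) → 32
combine 32, A(34) → 66
combine H(42), F(45) → 87
combine G(49), C(58) → 107
combine D(62), 66 → 128
combine 87, 107 → 194
combine 128, 194 → 322
Huffman total = 32 + 66 + 87 + 107 + 128 + 194 + 322 = 936 bits.
Saving = 966 − 936 = 30 bits.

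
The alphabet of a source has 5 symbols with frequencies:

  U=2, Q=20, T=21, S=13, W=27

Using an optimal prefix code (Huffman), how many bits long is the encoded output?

Greedily combine the two least-frequent nodes:
merge U(2) and S(13): 15
merge 15 and Q(20): 35
merge T(21) and W(27): 48
merge 35 and 48: 83
Each symbol's bit-cost is frequency × depth; summing gives 181 bits (equivalently 15 + 35 + 48 + 83).

181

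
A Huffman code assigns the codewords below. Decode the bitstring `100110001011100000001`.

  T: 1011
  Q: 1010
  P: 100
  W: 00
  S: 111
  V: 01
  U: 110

Read left to right; each codeword is recognised as soon as it completes (prefix code):
  100→P | 110→U | 00→W | 1011→T | 100→P | 00→W | 00→W | 01→V
Decoded message: PUWTPWWV

PUWTPWWV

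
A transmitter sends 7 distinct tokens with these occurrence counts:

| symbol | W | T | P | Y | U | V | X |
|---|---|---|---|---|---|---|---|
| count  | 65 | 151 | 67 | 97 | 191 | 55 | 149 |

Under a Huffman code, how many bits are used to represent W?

4

Huffman merges, smallest pair first:
V(55) + W(65) → 120
P(67) + Y(97) → 164
120 + X(149) → 269
T(151) + 164 → 315
U(191) + 269 → 460
315 + 460 → 775
W sits 4 levels below the root, so its codeword is 4 bits.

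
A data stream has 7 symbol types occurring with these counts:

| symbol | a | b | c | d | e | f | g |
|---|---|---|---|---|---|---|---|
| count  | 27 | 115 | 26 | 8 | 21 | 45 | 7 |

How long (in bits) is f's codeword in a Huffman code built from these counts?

3

Repeatedly merge the two smallest:
g(7) + d(8) → 15
15 + e(21) → 36
c(26) + a(27) → 53
36 + f(45) → 81
53 + 81 → 134
b(115) + 134 → 249
f's leaf is at depth 3, giving a 3-bit codeword.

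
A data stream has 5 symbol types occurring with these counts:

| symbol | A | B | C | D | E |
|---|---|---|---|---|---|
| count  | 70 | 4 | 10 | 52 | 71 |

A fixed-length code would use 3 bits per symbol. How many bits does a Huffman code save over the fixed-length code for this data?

198

Fixed-length: 3 bits × 207 symbols = 621 bits.
Huffman merges:
merge B(4) and C(10): 14
merge 14 and D(52): 66
merge 66 and A(70): 136
merge E(71) and 136: 207
Huffman total = 14 + 66 + 136 + 207 = 423 bits.
Saving = 621 − 423 = 198 bits.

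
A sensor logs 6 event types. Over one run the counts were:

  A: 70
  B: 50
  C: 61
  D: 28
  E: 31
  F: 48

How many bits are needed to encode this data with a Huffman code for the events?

733

Build the Huffman tree bottom-up:
merge D(28) and E(31): 59
merge F(48) and B(50): 98
merge 59 and C(61): 120
merge A(70) and 98: 168
merge 120 and 168: 288
Total encoded bits = sum of merged weights = 59 + 98 + 120 + 168 + 288 = 733.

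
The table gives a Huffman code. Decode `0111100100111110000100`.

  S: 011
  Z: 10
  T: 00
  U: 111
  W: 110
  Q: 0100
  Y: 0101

Read left to right; each codeword is recognised as soon as it completes (prefix code):
  011→S | 110→W | 0100→Q | 111→U | 110→W | 00→T | 0100→Q
Decoded message: SWQUWTQ

SWQUWTQ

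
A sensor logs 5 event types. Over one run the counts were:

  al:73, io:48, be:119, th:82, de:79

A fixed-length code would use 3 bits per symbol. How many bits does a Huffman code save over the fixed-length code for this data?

280

Fixed-length: 3 bits × 401 symbols = 1203 bits.
Huffman merges:
merge io(48) and al(73): 121
merge de(79) and th(82): 161
merge be(119) and 121: 240
merge 161 and 240: 401
Huffman total = 121 + 161 + 240 + 401 = 923 bits.
Saving = 1203 − 923 = 280 bits.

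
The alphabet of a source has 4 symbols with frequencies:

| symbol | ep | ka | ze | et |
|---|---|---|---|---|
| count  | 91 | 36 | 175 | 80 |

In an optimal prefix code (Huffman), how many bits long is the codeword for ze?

Build the tree from the bottom:
combine ka(36), et(80) → 116
combine ep(91), 116 → 207
combine ze(175), 207 → 382
ze is merged only at the final step, so code length = 1.

1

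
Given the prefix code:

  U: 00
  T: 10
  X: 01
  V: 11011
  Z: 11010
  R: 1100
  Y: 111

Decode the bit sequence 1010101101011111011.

TTTZYV

Read left to right; each codeword is recognised as soon as it completes (prefix code):
  10→T | 10→T | 10→T | 11010→Z | 111→Y | 11011→V
Decoded message: TTTZYV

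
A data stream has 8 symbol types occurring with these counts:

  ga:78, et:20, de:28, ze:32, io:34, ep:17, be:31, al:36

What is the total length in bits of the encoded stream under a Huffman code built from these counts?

787

Build the Huffman tree bottom-up:
merge ep(17) and et(20): 37
merge de(28) and be(31): 59
merge ze(32) and io(34): 66
merge al(36) and 37: 73
merge 59 and 66: 125
merge 73 and ga(78): 151
merge 125 and 151: 276
Total encoded bits = sum of merged weights = 37 + 59 + 66 + 73 + 125 + 151 + 276 = 787.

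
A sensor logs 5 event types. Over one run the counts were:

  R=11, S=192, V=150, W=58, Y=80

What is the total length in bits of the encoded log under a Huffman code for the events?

Greedily combine the two least-frequent nodes:
R(11) + W(58) → 69
69 + Y(80) → 149
149 + V(150) → 299
S(192) + 299 → 491
Each symbol's bit-cost is frequency × depth; summing gives 1008 bits (equivalently 69 + 149 + 299 + 491).

1008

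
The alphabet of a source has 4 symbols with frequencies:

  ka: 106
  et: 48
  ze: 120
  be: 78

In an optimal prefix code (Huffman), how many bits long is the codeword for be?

Build the tree from the bottom:
et(48) + be(78) → 126
ka(106) + ze(120) → 226
126 + 226 → 352
be's leaf is at depth 2, giving a 2-bit codeword.

2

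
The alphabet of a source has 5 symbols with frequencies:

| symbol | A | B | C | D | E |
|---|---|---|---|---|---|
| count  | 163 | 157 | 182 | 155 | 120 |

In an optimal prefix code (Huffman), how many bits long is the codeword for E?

Build the tree from the bottom:
merge E(120) and D(155): 275
merge B(157) and A(163): 320
merge C(182) and 275: 457
merge 320 and 457: 777
The subtree containing E is merged 3 times, so code length = 3.

3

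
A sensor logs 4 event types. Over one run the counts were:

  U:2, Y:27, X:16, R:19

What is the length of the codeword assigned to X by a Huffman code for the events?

Repeatedly merge the two smallest:
U(2) + X(16) → 18
18 + R(19) → 37
Y(27) + 37 → 64
X sits 3 levels below the root, so its codeword is 3 bits.

3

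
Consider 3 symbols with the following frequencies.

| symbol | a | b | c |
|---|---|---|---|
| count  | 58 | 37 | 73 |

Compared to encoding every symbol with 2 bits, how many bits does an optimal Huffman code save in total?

Fixed-length: 2 bits × 168 symbols = 336 bits.
Huffman merges:
b(37) + a(58) → 95
c(73) + 95 → 168
Huffman total = 95 + 168 = 263 bits.
Saving = 336 − 263 = 73 bits.

73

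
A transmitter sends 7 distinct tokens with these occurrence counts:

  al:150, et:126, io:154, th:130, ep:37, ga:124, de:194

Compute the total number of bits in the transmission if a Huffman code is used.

Greedily combine the two least-frequent nodes:
ep(37) + ga(124) → 161
et(126) + th(130) → 256
al(150) + io(154) → 304
161 + de(194) → 355
256 + 304 → 560
355 + 560 → 915
Total encoded bits = sum of merged weights = 161 + 256 + 304 + 355 + 560 + 915 = 2551.

2551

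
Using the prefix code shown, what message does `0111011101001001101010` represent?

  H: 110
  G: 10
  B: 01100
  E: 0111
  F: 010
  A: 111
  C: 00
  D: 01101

Read left to right; each codeword is recognised as soon as it completes (prefix code):
  0111→E | 0111→E | 010→F | 010→F | 01101→D | 010→F
Decoded message: EEFFDF

EEFFDF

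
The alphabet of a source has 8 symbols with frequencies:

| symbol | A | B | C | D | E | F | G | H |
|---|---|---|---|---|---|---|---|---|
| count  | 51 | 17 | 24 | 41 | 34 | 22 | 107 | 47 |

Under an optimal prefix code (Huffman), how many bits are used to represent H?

3

Repeatedly merge the two smallest:
B(17) + F(22) → 39
C(24) + E(34) → 58
39 + D(41) → 80
H(47) + A(51) → 98
58 + 80 → 138
98 + G(107) → 205
138 + 205 → 343
H's leaf is at depth 3, giving a 3-bit codeword.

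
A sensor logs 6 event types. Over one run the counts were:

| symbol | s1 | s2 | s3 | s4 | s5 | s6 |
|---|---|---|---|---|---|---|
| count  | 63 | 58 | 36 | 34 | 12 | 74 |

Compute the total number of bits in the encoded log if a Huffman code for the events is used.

682

Build the Huffman tree bottom-up:
merge s5(12) and s4(34): 46
merge s3(36) and 46: 82
merge s2(58) and s1(63): 121
merge s6(74) and 82: 156
merge 121 and 156: 277
Total encoded bits = sum of merged weights = 46 + 82 + 121 + 156 + 277 = 682.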